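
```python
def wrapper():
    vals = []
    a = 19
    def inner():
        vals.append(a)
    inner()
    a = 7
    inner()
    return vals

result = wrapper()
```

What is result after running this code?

Step 1: a = 19. inner() appends current a to vals.
Step 2: First inner(): appends 19. Then a = 7.
Step 3: Second inner(): appends 7 (closure sees updated a). result = [19, 7]

The answer is [19, 7].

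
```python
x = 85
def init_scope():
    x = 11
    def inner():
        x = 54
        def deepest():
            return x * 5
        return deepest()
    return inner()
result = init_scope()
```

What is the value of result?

Step 1: deepest() looks up x through LEGB: not local, finds x = 54 in enclosing inner().
Step 2: Returns 54 * 5 = 270.
Step 3: result = 270

The answer is 270.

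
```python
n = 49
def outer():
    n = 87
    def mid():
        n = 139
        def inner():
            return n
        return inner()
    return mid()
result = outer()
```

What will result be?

Step 1: Three levels of shadowing: global 49, outer 87, mid 139.
Step 2: inner() finds n = 139 in enclosing mid() scope.
Step 3: result = 139

The answer is 139.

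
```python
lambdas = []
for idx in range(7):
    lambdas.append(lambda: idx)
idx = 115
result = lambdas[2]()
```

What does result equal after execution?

Step 1: Lambdas capture the variable idx by reference, not by value.
Step 2: After the loop, idx is reassigned to 115.
Step 3: lambdas[2]() looks up the current idx = 115. result = 115

The answer is 115.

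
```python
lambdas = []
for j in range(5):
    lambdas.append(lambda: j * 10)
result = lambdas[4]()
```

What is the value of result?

Step 1: All lambdas reference the same variable j (late binding).
Step 2: After the loop, j = 4. Every lambda returns j * 10.
Step 3: lambdas[4]() = 4 * 10 = 40

The answer is 40.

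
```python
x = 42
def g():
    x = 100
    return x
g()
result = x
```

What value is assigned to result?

Step 1: Global x = 42.
Step 2: g() creates local x = 100 (shadow, not modification).
Step 3: After g() returns, global x is unchanged. result = 42

The answer is 42.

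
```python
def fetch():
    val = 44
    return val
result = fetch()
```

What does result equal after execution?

Step 1: fetch() defines val = 44 in its local scope.
Step 2: return val finds the local variable val = 44.
Step 3: result = 44

The answer is 44.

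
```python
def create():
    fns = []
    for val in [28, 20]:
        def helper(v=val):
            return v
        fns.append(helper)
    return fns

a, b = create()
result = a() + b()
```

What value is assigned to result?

Step 1: Default argument v=val captures val at each iteration.
Step 2: a() returns 28 (captured at first iteration), b() returns 20 (captured at second).
Step 3: result = 28 + 20 = 48

The answer is 48.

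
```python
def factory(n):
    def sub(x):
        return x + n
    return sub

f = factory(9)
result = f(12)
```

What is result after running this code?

Step 1: factory(9) creates a closure that captures n = 9.
Step 2: f(12) calls the closure with x = 12, returning 12 + 9 = 21.
Step 3: result = 21

The answer is 21.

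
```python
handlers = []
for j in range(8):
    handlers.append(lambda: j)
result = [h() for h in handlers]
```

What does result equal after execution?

Step 1: All 8 lambdas share the same variable j.
Step 2: After the loop, j = 7.
Step 3: Each call returns 7. result = [7, 7, 7, 7, 7, 7, 7, 7]

The answer is [7, 7, 7, 7, 7, 7, 7, 7].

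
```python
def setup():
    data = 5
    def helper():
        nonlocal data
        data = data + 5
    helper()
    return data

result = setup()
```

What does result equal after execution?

Step 1: setup() sets data = 5.
Step 2: helper() uses nonlocal to modify data in setup's scope: data = 5 + 5 = 10.
Step 3: setup() returns the modified data = 10

The answer is 10.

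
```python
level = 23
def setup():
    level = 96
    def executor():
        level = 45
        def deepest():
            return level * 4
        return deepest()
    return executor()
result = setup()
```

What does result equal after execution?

Step 1: deepest() looks up level through LEGB: not local, finds level = 45 in enclosing executor().
Step 2: Returns 45 * 4 = 180.
Step 3: result = 180

The answer is 180.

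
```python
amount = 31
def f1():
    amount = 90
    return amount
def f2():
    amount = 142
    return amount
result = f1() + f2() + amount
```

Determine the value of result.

Step 1: Each function shadows global amount with its own local.
Step 2: f1() returns 90, f2() returns 142.
Step 3: Global amount = 31 is unchanged. result = 90 + 142 + 31 = 263

The answer is 263.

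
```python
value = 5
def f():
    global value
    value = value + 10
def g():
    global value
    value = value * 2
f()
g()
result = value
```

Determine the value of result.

Step 1: value = 5.
Step 2: f() adds 10: value = 5 + 10 = 15.
Step 3: g() doubles: value = 15 * 2 = 30.
Step 4: result = 30

The answer is 30.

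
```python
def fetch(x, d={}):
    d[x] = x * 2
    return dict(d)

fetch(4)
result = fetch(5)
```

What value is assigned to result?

Step 1: Mutable default dict is shared across calls.
Step 2: First call adds 4: 8. Second call adds 5: 10.
Step 3: result = {4: 8, 5: 10}

The answer is {4: 8, 5: 10}.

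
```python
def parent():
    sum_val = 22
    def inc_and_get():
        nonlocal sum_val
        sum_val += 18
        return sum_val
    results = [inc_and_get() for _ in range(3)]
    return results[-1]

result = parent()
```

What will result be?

Step 1: sum_val = 22.
Step 2: Three calls to inc_and_get(), each adding 18.
Step 3: Last value = 22 + 18 * 3 = 76

The answer is 76.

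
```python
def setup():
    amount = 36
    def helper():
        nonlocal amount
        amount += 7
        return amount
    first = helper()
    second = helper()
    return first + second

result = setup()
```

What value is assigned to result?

Step 1: amount starts at 36.
Step 2: First call: amount = 36 + 7 = 43, returns 43.
Step 3: Second call: amount = 43 + 7 = 50, returns 50.
Step 4: result = 43 + 50 = 93

The answer is 93.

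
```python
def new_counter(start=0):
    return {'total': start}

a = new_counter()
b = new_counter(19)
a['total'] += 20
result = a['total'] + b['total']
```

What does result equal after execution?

Step 1: new_counter() returns a new dict each call (immutable default 0).
Step 2: a = {'total': 0}, b = {'total': 19}.
Step 3: a['total'] += 20 = 20. result = 20 + 19 = 39

The answer is 39.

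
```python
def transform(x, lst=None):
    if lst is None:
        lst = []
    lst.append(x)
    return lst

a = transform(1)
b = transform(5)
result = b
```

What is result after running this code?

Step 1: None default with guard creates a NEW list each call.
Step 2: a = [1] (fresh list). b = [5] (another fresh list).
Step 3: result = [5] (this is the fix for mutable default)

The answer is [5].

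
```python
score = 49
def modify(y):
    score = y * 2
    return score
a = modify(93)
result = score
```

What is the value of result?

Step 1: Global score = 49.
Step 2: modify(93) creates local score = 93 * 2 = 186.
Step 3: Global score unchanged because no global keyword. result = 49

The answer is 49.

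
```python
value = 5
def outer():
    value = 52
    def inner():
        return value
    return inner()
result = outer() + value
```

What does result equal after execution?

Step 1: Global value = 5. outer() shadows with value = 52.
Step 2: inner() returns enclosing value = 52. outer() = 52.
Step 3: result = 52 + global value (5) = 57

The answer is 57.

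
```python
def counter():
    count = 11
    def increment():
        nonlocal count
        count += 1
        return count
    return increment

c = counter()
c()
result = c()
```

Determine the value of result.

Step 1: counter() creates closure with count = 11.
Step 2: Each c() call increments count via nonlocal. After 2 calls: 11 + 2 = 13.
Step 3: result = 13

The answer is 13.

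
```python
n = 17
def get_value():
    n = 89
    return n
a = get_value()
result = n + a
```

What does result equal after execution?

Step 1: Global n = 17. get_value() returns local n = 89.
Step 2: a = 89. Global n still = 17.
Step 3: result = 17 + 89 = 106

The answer is 106.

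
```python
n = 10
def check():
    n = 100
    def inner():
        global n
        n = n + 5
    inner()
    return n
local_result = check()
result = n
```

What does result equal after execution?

Step 1: Global n = 10. check() creates local n = 100.
Step 2: inner() declares global n and adds 5: global n = 10 + 5 = 15.
Step 3: check() returns its local n = 100 (unaffected by inner).
Step 4: result = global n = 15

The answer is 15.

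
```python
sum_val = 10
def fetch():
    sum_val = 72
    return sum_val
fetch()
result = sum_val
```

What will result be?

Step 1: sum_val = 10 globally.
Step 2: fetch() creates a LOCAL sum_val = 72 (no global keyword!).
Step 3: The global sum_val is unchanged. result = 10

The answer is 10.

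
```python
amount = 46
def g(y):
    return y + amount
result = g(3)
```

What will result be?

Step 1: amount = 46 is defined globally.
Step 2: g(3) uses parameter y = 3 and looks up amount from global scope = 46.
Step 3: result = 3 + 46 = 49

The answer is 49.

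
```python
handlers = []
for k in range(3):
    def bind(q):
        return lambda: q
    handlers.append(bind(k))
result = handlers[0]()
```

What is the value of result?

Step 1: bind(k) creates a new scope capturing q = k at call time.
Step 2: handlers[0] = bind(0), so its lambda captures q = 0.
Step 3: result = 0 (closure factory fixes late binding)

The answer is 0.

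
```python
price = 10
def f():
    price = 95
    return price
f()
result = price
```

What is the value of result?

Step 1: price = 10 globally.
Step 2: f() creates a LOCAL price = 95 (no global keyword!).
Step 3: The global price is unchanged. result = 10

The answer is 10.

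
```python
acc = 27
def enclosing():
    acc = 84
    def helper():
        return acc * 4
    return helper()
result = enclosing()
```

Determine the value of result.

Step 1: enclosing() shadows global acc with acc = 84.
Step 2: helper() finds acc = 84 in enclosing scope, computes 84 * 4 = 336.
Step 3: result = 336

The answer is 336.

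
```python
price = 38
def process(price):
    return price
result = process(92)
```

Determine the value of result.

Step 1: Global price = 38.
Step 2: process(92) takes parameter price = 92, which shadows the global.
Step 3: result = 92

The answer is 92.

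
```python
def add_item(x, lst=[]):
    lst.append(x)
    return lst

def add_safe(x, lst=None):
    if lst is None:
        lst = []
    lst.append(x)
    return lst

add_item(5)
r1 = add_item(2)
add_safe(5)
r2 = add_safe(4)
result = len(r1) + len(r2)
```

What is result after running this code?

Step 1: add_item shares mutable default: after 2 calls, lst = [5, 2], len = 2.
Step 2: add_safe creates fresh list each time: r2 = [4], len = 1.
Step 3: result = 2 + 1 = 3

The answer is 3.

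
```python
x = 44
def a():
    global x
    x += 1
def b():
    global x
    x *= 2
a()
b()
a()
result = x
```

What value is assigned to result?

Step 1: x = 44.
Step 2: a(): x = 44 + 1 = 45.
Step 3: b(): x = 45 * 2 = 90.
Step 4: a(): x = 90 + 1 = 91

The answer is 91.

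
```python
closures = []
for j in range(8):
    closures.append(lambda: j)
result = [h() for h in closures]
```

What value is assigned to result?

Step 1: All 8 lambdas share the same variable j.
Step 2: After the loop, j = 7.
Step 3: Each call returns 7. result = [7, 7, 7, 7, 7, 7, 7, 7]

The answer is [7, 7, 7, 7, 7, 7, 7, 7].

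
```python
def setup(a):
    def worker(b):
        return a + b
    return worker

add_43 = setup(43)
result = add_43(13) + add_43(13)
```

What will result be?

Step 1: add_43 captures a = 43.
Step 2: add_43(13) = 43 + 13 = 56, called twice.
Step 3: result = 56 + 56 = 112

The answer is 112.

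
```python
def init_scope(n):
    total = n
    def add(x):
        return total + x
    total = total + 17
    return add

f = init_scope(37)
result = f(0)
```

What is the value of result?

Step 1: init_scope(37) sets total = 37, then total = 37 + 17 = 54.
Step 2: Closures capture by reference, so add sees total = 54.
Step 3: f(0) returns 54 + 0 = 54

The answer is 54.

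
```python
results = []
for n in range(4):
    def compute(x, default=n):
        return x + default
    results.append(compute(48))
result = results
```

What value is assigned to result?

Step 1: Default argument default=n is evaluated at function definition time.
Step 2: Each iteration creates compute with default = current n value.
Step 3: compute(48) returns 48 + default. results = [48, 49, 50, 51]

The answer is [48, 49, 50, 51].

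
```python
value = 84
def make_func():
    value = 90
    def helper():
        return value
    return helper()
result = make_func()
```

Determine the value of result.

Step 1: value = 84 globally, but make_func() defines value = 90 locally.
Step 2: helper() looks up value. Not in local scope, so checks enclosing scope (make_func) and finds value = 90.
Step 3: result = 90

The answer is 90.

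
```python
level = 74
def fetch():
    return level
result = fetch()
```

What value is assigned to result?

Step 1: level = 74 is defined in the global scope.
Step 2: fetch() looks up level. No local level exists, so Python checks the global scope via LEGB rule and finds level = 74.
Step 3: result = 74

The answer is 74.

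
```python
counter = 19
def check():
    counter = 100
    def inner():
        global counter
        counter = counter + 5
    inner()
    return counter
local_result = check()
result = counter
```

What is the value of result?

Step 1: Global counter = 19. check() creates local counter = 100.
Step 2: inner() declares global counter and adds 5: global counter = 19 + 5 = 24.
Step 3: check() returns its local counter = 100 (unaffected by inner).
Step 4: result = global counter = 24

The answer is 24.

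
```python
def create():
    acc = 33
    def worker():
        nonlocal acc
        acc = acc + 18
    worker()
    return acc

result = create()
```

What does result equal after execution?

Step 1: create() sets acc = 33.
Step 2: worker() uses nonlocal to modify acc in create's scope: acc = 33 + 18 = 51.
Step 3: create() returns the modified acc = 51

The answer is 51.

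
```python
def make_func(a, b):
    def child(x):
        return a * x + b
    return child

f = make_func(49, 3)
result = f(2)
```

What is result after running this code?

Step 1: make_func(49, 3) captures a = 49, b = 3.
Step 2: f(2) computes 49 * 2 + 3 = 101.
Step 3: result = 101

The answer is 101.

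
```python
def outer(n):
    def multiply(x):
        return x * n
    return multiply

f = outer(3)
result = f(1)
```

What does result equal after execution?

Step 1: outer(3) returns multiply closure with n = 3.
Step 2: f(1) computes 1 * 3 = 3.
Step 3: result = 3

The answer is 3.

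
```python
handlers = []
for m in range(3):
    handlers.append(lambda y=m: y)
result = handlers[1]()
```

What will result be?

Step 1: Default argument y=m captures m's value at each iteration.
Step 2: handlers[1] captured y = 1 when m was 1.
Step 3: result = 1

The answer is 1.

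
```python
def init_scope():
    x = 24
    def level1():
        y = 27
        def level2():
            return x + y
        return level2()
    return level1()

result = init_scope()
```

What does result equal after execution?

Step 1: x = 24 in init_scope. y = 27 in level1.
Step 2: level2() reads x = 24 and y = 27 from enclosing scopes.
Step 3: result = 24 + 27 = 51

The answer is 51.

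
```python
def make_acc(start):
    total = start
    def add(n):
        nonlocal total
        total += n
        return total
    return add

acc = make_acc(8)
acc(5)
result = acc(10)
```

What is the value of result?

Step 1: make_acc(8) creates closure with total = 8.
Step 2: First acc(5): total = 8 + 5 = 13.
Step 3: Second acc(10): total = 13 + 10 = 23. result = 23

The answer is 23.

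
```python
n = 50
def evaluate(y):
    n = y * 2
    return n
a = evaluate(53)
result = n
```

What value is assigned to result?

Step 1: Global n = 50.
Step 2: evaluate(53) creates local n = 53 * 2 = 106.
Step 3: Global n unchanged because no global keyword. result = 50

The answer is 50.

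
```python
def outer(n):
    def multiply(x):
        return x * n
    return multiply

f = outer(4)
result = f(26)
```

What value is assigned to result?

Step 1: outer(4) returns multiply closure with n = 4.
Step 2: f(26) computes 26 * 4 = 104.
Step 3: result = 104

The answer is 104.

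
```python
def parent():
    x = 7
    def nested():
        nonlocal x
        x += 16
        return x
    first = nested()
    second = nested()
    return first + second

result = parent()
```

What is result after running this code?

Step 1: x starts at 7.
Step 2: First call: x = 7 + 16 = 23, returns 23.
Step 3: Second call: x = 23 + 16 = 39, returns 39.
Step 4: result = 23 + 39 = 62

The answer is 62.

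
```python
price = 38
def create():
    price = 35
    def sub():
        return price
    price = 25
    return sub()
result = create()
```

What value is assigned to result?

Step 1: create() sets price = 35, then later price = 25.
Step 2: sub() is called after price is reassigned to 25. Closures capture variables by reference, not by value.
Step 3: result = 25

The answer is 25.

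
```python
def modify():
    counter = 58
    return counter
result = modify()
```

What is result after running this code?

Step 1: modify() defines counter = 58 in its local scope.
Step 2: return counter finds the local variable counter = 58.
Step 3: result = 58

The answer is 58.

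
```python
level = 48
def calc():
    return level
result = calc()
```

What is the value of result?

Step 1: level = 48 is defined in the global scope.
Step 2: calc() looks up level. No local level exists, so Python checks the global scope via LEGB rule and finds level = 48.
Step 3: result = 48

The answer is 48.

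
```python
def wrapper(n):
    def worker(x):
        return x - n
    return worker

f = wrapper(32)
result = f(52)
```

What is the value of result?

Step 1: wrapper(32) creates a closure capturing n = 32.
Step 2: f(52) computes 52 - 32 = 20.
Step 3: result = 20

The answer is 20.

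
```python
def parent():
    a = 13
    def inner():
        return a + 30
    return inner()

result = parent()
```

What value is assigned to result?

Step 1: parent() defines a = 13.
Step 2: inner() reads a = 13 from enclosing scope, returns 13 + 30 = 43.
Step 3: result = 43

The answer is 43.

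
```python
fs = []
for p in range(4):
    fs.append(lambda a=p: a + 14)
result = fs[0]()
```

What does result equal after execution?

Step 1: Default argument a=p captures p's value at definition time.
Step 2: fs[0] was defined when p = 0, so a defaults to 0.
Step 3: result = 0 + 14 = 14 (default arg fixes the late binding issue)

The answer is 14.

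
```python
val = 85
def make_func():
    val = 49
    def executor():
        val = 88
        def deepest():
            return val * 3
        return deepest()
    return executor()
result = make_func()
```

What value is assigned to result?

Step 1: deepest() looks up val through LEGB: not local, finds val = 88 in enclosing executor().
Step 2: Returns 88 * 3 = 264.
Step 3: result = 264

The answer is 264.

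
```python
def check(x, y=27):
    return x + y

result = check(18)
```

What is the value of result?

Step 1: check(18) uses default y = 27.
Step 2: Returns 18 + 27 = 45.
Step 3: result = 45

The answer is 45.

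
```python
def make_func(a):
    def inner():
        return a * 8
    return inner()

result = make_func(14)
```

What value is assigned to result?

Step 1: make_func(14) binds parameter a = 14.
Step 2: inner() accesses a = 14 from enclosing scope.
Step 3: result = 14 * 8 = 112

The answer is 112.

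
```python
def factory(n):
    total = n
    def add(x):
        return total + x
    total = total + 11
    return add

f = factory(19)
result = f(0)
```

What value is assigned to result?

Step 1: factory(19) sets total = 19, then total = 19 + 11 = 30.
Step 2: Closures capture by reference, so add sees total = 30.
Step 3: f(0) returns 30 + 0 = 30

The answer is 30.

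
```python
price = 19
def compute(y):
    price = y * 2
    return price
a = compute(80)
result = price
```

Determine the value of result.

Step 1: Global price = 19.
Step 2: compute(80) creates local price = 80 * 2 = 160.
Step 3: Global price unchanged because no global keyword. result = 19

The answer is 19.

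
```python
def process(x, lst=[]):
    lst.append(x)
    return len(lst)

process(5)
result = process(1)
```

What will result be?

Step 1: Mutable default list persists between calls.
Step 2: First call: lst = [5], len = 1. Second call: lst = [5, 1], len = 2.
Step 3: result = 2

The answer is 2.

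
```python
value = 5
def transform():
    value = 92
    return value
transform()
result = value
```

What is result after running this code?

Step 1: value = 5 globally.
Step 2: transform() creates a LOCAL value = 92 (no global keyword!).
Step 3: The global value is unchanged. result = 5

The answer is 5.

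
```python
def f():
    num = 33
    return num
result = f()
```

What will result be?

Step 1: f() defines num = 33 in its local scope.
Step 2: return num finds the local variable num = 33.
Step 3: result = 33

The answer is 33.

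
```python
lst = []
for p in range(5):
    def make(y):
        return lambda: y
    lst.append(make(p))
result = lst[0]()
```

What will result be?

Step 1: make(p) creates a new scope capturing y = p at call time.
Step 2: lst[0] = make(0), so its lambda captures y = 0.
Step 3: result = 0 (closure factory fixes late binding)

The answer is 0.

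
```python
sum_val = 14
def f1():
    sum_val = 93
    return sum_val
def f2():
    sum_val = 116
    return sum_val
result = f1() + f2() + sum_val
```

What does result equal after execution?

Step 1: Each function shadows global sum_val with its own local.
Step 2: f1() returns 93, f2() returns 116.
Step 3: Global sum_val = 14 is unchanged. result = 93 + 116 + 14 = 223

The answer is 223.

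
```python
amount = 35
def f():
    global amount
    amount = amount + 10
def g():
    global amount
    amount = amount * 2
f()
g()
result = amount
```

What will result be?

Step 1: amount = 35.
Step 2: f() adds 10: amount = 35 + 10 = 45.
Step 3: g() doubles: amount = 45 * 2 = 90.
Step 4: result = 90

The answer is 90.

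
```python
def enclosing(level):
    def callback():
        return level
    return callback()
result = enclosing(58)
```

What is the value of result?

Step 1: enclosing(58) binds parameter level = 58.
Step 2: callback() looks up level in enclosing scope and finds the parameter level = 58.
Step 3: result = 58

The answer is 58.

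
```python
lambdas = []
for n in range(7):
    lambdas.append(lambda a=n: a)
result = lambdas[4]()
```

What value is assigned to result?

Step 1: Default argument a=n captures n's value at each iteration.
Step 2: lambdas[4] captured a = 4 when n was 4.
Step 3: result = 4

The answer is 4.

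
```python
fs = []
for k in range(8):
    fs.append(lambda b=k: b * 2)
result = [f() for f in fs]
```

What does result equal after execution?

Step 1: Default arg b=k captures k at each iteration.
Step 2: fs[k] has b defaulting to k, returns k * 2.
Step 3: result = [0, 2, 4, 6, 8, 10, 12, 14]

The answer is [0, 2, 4, 6, 8, 10, 12, 14].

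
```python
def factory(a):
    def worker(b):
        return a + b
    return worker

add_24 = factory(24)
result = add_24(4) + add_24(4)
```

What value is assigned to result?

Step 1: add_24 captures a = 24.
Step 2: add_24(4) = 24 + 4 = 28, called twice.
Step 3: result = 28 + 28 = 56

The answer is 56.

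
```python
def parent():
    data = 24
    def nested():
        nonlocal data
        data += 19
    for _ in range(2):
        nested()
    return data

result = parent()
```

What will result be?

Step 1: data = 24.
Step 2: nested() is called 2 times in a loop, each adding 19 via nonlocal.
Step 3: data = 24 + 19 * 2 = 62

The answer is 62.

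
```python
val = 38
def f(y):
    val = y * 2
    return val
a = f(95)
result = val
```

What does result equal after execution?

Step 1: Global val = 38.
Step 2: f(95) creates local val = 95 * 2 = 190.
Step 3: Global val unchanged because no global keyword. result = 38

The answer is 38.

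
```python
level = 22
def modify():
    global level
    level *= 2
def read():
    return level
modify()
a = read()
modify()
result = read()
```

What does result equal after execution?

Step 1: level = 22.
Step 2: First modify(): level = 22 * 2 = 44.
Step 3: Second modify(): level = 44 * 2 = 88.
Step 4: read() returns 88

The answer is 88.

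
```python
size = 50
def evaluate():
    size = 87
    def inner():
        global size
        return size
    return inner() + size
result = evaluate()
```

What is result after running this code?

Step 1: Global size = 50. evaluate() shadows with local size = 87.
Step 2: inner() uses global keyword, so inner() returns global size = 50.
Step 3: evaluate() returns 50 + 87 = 137

The answer is 137.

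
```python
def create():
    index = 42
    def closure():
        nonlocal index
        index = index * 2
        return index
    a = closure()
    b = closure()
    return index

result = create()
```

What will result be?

Step 1: index starts at 42.
Step 2: First closure(): index = 42 * 2 = 84.
Step 3: Second closure(): index = 84 * 2 = 168.
Step 4: result = 168

The answer is 168.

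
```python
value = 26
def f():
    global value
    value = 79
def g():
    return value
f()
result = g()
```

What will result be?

Step 1: value = 26.
Step 2: f() sets global value = 79.
Step 3: g() reads global value = 79. result = 79

The answer is 79.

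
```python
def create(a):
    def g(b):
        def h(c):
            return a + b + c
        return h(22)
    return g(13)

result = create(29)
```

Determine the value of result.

Step 1: a = 29, b = 13, c = 22 across three nested scopes.
Step 2: h() accesses all three via LEGB rule.
Step 3: result = 29 + 13 + 22 = 64

The answer is 64.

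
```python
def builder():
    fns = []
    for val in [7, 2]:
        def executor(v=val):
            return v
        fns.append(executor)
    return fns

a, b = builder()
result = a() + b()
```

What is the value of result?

Step 1: Default argument v=val captures val at each iteration.
Step 2: a() returns 7 (captured at first iteration), b() returns 2 (captured at second).
Step 3: result = 7 + 2 = 9

The answer is 9.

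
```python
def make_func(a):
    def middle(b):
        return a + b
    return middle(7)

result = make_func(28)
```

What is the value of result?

Step 1: make_func(28) passes a = 28.
Step 2: middle(7) has b = 7, reads a = 28 from enclosing.
Step 3: result = 28 + 7 = 35

The answer is 35.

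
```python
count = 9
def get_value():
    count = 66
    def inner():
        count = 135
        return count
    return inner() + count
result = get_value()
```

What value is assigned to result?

Step 1: get_value() has local count = 66. inner() has local count = 135.
Step 2: inner() returns its local count = 135.
Step 3: get_value() returns 135 + its own count (66) = 201

The answer is 201.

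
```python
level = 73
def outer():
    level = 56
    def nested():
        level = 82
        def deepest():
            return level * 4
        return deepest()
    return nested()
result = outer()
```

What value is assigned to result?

Step 1: deepest() looks up level through LEGB: not local, finds level = 82 in enclosing nested().
Step 2: Returns 82 * 4 = 328.
Step 3: result = 328

The answer is 328.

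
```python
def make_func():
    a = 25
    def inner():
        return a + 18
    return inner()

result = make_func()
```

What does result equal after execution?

Step 1: make_func() defines a = 25.
Step 2: inner() reads a = 25 from enclosing scope, returns 25 + 18 = 43.
Step 3: result = 43

The answer is 43.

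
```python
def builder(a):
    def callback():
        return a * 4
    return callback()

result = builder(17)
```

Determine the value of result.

Step 1: builder(17) binds parameter a = 17.
Step 2: callback() accesses a = 17 from enclosing scope.
Step 3: result = 17 * 4 = 68

The answer is 68.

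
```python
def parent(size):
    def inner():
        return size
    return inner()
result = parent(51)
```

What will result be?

Step 1: parent(51) binds parameter size = 51.
Step 2: inner() looks up size in enclosing scope and finds the parameter size = 51.
Step 3: result = 51

The answer is 51.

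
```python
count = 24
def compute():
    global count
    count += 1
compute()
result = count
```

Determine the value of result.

Step 1: count = 24 globally.
Step 2: compute() modifies global count: count += 1 = 25.
Step 3: result = 25

The answer is 25.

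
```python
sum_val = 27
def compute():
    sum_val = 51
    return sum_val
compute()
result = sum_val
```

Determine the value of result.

Step 1: Global sum_val = 27.
Step 2: compute() creates local sum_val = 51 (shadow, not modification).
Step 3: After compute() returns, global sum_val is unchanged. result = 27

The answer is 27.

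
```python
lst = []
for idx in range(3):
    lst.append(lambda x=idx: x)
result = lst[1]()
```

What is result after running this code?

Step 1: Default argument x=idx captures idx's value at each iteration.
Step 2: lst[1] captured x = 1 when idx was 1.
Step 3: result = 1

The answer is 1.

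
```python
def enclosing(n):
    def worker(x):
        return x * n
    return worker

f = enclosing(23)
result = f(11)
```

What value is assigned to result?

Step 1: enclosing(23) creates a closure capturing n = 23.
Step 2: f(11) computes 11 * 23 = 253.
Step 3: result = 253

The answer is 253.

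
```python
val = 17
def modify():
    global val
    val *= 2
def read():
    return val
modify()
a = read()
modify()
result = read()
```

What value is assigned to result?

Step 1: val = 17.
Step 2: First modify(): val = 17 * 2 = 34.
Step 3: Second modify(): val = 34 * 2 = 68.
Step 4: read() returns 68

The answer is 68.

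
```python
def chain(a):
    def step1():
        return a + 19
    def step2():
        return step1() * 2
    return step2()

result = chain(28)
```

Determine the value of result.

Step 1: chain(28) captures a = 28.
Step 2: step2() calls step1() which returns 28 + 19 = 47.
Step 3: step2() returns 47 * 2 = 94

The answer is 94.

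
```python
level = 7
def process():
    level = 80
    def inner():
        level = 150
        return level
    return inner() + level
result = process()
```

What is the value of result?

Step 1: process() has local level = 80. inner() has local level = 150.
Step 2: inner() returns its local level = 150.
Step 3: process() returns 150 + its own level (80) = 230

The answer is 230.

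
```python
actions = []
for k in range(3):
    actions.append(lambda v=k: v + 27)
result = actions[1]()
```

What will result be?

Step 1: Default argument v=k captures k's value at definition time.
Step 2: actions[1] was defined when k = 1, so v defaults to 1.
Step 3: result = 1 + 27 = 28 (default arg fixes the late binding issue)

The answer is 28.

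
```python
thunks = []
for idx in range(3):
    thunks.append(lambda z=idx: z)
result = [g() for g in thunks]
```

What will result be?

Step 1: Default arg z=idx captures idx at each iteration.
Step 2: Each lambda has its own default: 0, 1, ..., 2.
Step 3: result = [0, 1, 2]

The answer is [0, 1, 2].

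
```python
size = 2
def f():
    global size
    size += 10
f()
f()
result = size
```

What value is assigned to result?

Step 1: size = 2.
Step 2: First f(): size = 2 + 10 = 12.
Step 3: Second f(): size = 12 + 10 = 22. result = 22

The answer is 22.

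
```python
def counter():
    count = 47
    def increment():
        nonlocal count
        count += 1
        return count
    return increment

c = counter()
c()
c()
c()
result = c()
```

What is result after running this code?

Step 1: counter() creates closure with count = 47.
Step 2: Each c() call increments count via nonlocal. After 4 calls: 47 + 4 = 51.
Step 3: result = 51

The answer is 51.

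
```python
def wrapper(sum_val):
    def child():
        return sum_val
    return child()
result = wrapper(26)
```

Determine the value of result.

Step 1: wrapper(26) binds parameter sum_val = 26.
Step 2: child() looks up sum_val in enclosing scope and finds the parameter sum_val = 26.
Step 3: result = 26

The answer is 26.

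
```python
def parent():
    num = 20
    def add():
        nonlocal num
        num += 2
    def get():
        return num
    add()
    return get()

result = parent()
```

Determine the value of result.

Step 1: num = 20. add() modifies it via nonlocal, get() reads it.
Step 2: add() makes num = 20 + 2 = 22.
Step 3: get() returns 22. result = 22

The answer is 22.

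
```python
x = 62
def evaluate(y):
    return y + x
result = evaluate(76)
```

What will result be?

Step 1: x = 62 is defined globally.
Step 2: evaluate(76) uses parameter y = 76 and looks up x from global scope = 62.
Step 3: result = 76 + 62 = 138

The answer is 138.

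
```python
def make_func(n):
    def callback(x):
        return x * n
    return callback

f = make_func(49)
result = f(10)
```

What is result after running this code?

Step 1: make_func(49) creates a closure capturing n = 49.
Step 2: f(10) computes 10 * 49 = 490.
Step 3: result = 490

The answer is 490.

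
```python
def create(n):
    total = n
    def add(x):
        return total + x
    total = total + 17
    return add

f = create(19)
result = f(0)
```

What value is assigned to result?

Step 1: create(19) sets total = 19, then total = 19 + 17 = 36.
Step 2: Closures capture by reference, so add sees total = 36.
Step 3: f(0) returns 36 + 0 = 36

The answer is 36.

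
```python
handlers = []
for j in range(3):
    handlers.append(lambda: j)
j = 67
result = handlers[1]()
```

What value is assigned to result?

Step 1: Lambdas capture the variable j by reference, not by value.
Step 2: After the loop, j is reassigned to 67.
Step 3: handlers[1]() looks up the current j = 67. result = 67

The answer is 67.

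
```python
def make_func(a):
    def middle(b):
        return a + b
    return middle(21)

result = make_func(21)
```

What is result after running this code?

Step 1: make_func(21) passes a = 21.
Step 2: middle(21) has b = 21, reads a = 21 from enclosing.
Step 3: result = 21 + 21 = 42

The answer is 42.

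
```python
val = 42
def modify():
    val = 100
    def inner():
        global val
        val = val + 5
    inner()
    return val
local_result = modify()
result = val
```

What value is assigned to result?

Step 1: Global val = 42. modify() creates local val = 100.
Step 2: inner() declares global val and adds 5: global val = 42 + 5 = 47.
Step 3: modify() returns its local val = 100 (unaffected by inner).
Step 4: result = global val = 47

The answer is 47.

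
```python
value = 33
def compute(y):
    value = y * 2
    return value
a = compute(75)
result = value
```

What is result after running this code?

Step 1: Global value = 33.
Step 2: compute(75) creates local value = 75 * 2 = 150.
Step 3: Global value unchanged because no global keyword. result = 33

The answer is 33.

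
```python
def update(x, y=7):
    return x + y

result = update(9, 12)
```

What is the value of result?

Step 1: update(9, 12) overrides default y with 12.
Step 2: Returns 9 + 12 = 21.
Step 3: result = 21

The answer is 21.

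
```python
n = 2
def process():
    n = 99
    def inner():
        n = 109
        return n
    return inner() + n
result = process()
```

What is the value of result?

Step 1: process() has local n = 99. inner() has local n = 109.
Step 2: inner() returns its local n = 109.
Step 3: process() returns 109 + its own n (99) = 208

The answer is 208.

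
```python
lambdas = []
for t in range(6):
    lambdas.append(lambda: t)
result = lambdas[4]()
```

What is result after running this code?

Step 1: The loop creates 6 lambdas, all referencing the same variable t.
Step 2: After the loop, t = 5 (final value).
Step 3: lambdas[4]() looks up t at call time and finds 5. This is the late binding gotcha. result = 5

The answer is 5.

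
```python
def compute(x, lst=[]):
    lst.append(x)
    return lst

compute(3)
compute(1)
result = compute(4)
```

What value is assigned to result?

Step 1: Mutable default argument gotcha! The list [] is created once.
Step 2: Each call appends to the SAME list: [3], [3, 1], [3, 1, 4].
Step 3: result = [3, 1, 4]

The answer is [3, 1, 4].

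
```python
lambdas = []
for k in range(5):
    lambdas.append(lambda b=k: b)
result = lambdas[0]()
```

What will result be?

Step 1: Default argument b=k captures k's value at each iteration.
Step 2: lambdas[0] captured b = 0 when k was 0.
Step 3: result = 0

The answer is 0.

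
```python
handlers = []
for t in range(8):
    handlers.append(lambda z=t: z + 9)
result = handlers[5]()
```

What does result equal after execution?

Step 1: Default argument z=t captures t's value at definition time.
Step 2: handlers[5] was defined when t = 5, so z defaults to 5.
Step 3: result = 5 + 9 = 14 (default arg fixes the late binding issue)

The answer is 14.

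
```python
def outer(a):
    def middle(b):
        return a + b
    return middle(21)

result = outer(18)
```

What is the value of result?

Step 1: outer(18) passes a = 18.
Step 2: middle(21) has b = 21, reads a = 18 from enclosing.
Step 3: result = 18 + 21 = 39

The answer is 39.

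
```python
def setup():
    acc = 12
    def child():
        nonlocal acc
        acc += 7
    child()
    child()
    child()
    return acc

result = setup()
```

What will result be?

Step 1: acc starts at 12.
Step 2: child() is called 3 times, each adding 7.
Step 3: acc = 12 + 7 * 3 = 33

The answer is 33.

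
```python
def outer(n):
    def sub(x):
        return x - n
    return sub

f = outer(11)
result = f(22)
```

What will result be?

Step 1: outer(11) creates a closure capturing n = 11.
Step 2: f(22) computes 22 - 11 = 11.
Step 3: result = 11

The answer is 11.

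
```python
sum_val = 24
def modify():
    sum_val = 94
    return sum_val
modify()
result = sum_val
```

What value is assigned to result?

Step 1: Global sum_val = 24.
Step 2: modify() creates local sum_val = 94 (shadow, not modification).
Step 3: After modify() returns, global sum_val is unchanged. result = 24

The answer is 24.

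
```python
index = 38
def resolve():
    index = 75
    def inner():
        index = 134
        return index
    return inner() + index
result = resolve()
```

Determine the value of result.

Step 1: resolve() has local index = 75. inner() has local index = 134.
Step 2: inner() returns its local index = 134.
Step 3: resolve() returns 134 + its own index (75) = 209

The answer is 209.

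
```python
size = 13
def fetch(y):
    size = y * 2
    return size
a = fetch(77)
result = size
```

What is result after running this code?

Step 1: Global size = 13.
Step 2: fetch(77) creates local size = 77 * 2 = 154.
Step 3: Global size unchanged because no global keyword. result = 13

The answer is 13.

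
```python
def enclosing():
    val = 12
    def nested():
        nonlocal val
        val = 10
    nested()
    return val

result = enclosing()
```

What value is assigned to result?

Step 1: enclosing() sets val = 12.
Step 2: nested() uses nonlocal to reassign val = 10.
Step 3: result = 10

The answer is 10.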